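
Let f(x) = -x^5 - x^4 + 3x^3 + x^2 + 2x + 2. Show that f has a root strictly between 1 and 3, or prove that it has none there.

Such a root exists.

f(1) = 6 and f(3) = -226, which have opposite signs.
f is continuous everywhere (it is a polynomial), in particular on [1, 3].
By the Intermediate Value Theorem, f takes the value 0 somewhere in the open interval.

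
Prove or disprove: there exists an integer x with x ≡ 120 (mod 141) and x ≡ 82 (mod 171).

Both moduli are multiples of 3 = gcd(141, 171), so any solution would satisfy x ≡ 120 and x ≡ 82 modulo 3 simultaneously.
These are incompatible: 120 − 82 = 38 is not divisible by 3.
Hence the system has no solution.

No such integer exists.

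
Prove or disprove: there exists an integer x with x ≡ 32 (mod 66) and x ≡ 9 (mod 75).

No such integer exists.

Reduce both congruences modulo 3, which divides 66 and 75: they say x ≡ 32 (mod 3) and x ≡ 9 (mod 3).
However 32 ≡ 2 and 9 ≡ 0 (mod 3), and 2 ≠ 0.
Hence the system has no solution.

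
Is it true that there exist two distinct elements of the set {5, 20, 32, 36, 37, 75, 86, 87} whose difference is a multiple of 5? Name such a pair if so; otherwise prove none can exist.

The pair (5, 20) works.

5 mod 5 = 0 and 20 mod 5 = 0, so 20 − 5 = 15 = 3·5.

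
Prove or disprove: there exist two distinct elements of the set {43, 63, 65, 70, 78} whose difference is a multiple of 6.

Reduce each element modulo 6: 43↦1, 63↦3, 65↦5, 70↦4, 78↦0.
All 5 residues are distinct, so no two elements differ by a multiple of 6.

No, no such pair exists.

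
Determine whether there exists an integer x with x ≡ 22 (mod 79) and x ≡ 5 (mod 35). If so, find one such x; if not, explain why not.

x = 180

Since 79 and 35 share no common factor, CRT says the pair of congruences has a solution (unique mod 2765).
Write x = 22 + 79t and require 22 + 79t ≡ 5 (mod 35), i.e. 79t ≡ 18 (mod 35).
79 ≡ 9 (mod 35), so this reads 9t ≡ 18 (mod 35). Invert 9 mod 35 by the Euclidean algorithm: 35 = 3·9 + 8, 9 = 1·8 + 1, 8 = 8·1 + 0; back-substituting, 1 = 9 − 1·8 = 9 − (35 − 3·9) = −35 + 4·9. Hence 9·4 ≡ 1, so 9⁻¹ ≡ 4 (mod 35).
Multiplying by 4: t ≡ 4·18 = 72 ≡ 2 (mod 35).
Taking t = 2 gives x = 22 + 79·2 = 180.
Indeed 180 ≡ 22 (mod 79) and 180 ≡ 5 (mod 35).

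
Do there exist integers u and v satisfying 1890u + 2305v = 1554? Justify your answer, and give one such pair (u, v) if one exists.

Both 1890 and 2305 are divisible by gcd(1890, 2305) = 5, hence so is any combination 1890u + 2305v.
But 1554 = 5·310 + 4, so 5 ∤ 1554.
So the equation is unsolvable over ℤ.

No, no such integers exist.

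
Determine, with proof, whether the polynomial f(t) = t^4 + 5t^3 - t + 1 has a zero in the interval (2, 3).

The endpoint values f(2) = 55 and f(3) = 214 are both positive. Claim: f(t) > 0 for every t in (2, 3).
Substitute t = 2 + u, where 0 < u < 1 on the interval. Expanding, f(2 + u) = u^4 + 13u^3 + 54u^2 + 91u + 55.
All 5 nonzero coefficients of this polynomial in u are positive; hence for u > 0 the value is a sum of positive terms (the constant 55 among them).
So f is strictly positive on (2, 3); no root exists in the interval.

No such root exists.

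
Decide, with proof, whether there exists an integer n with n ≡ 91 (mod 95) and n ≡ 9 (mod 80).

Reduce both congruences modulo 5, which divides 95 and 80: they say n ≡ 91 (mod 5) and n ≡ 9 (mod 5).
But 91 mod 5 = 1 while 9 mod 5 = 4, a contradiction.
Hence the system has no solution.

No such integer exists.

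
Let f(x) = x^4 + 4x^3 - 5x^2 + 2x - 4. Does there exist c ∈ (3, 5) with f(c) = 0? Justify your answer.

The endpoint values f(3) = 146 and f(5) = 1006 are both positive. Claim: f(x) > 0 for every x in (3, 5).
Substitute x = 3 + u, where 0 < u < 2 on the interval. Expanding, f(3 + u) = u^4 + 16u^3 + 85u^2 + 188u + 146.
The nonzero coefficients here are all positive, so for u > 0 every term is positive (or zero), and the constant term 146 is strictly positive.
So f is strictly positive on (3, 5); no root exists in the interval.

f has no root in that interval.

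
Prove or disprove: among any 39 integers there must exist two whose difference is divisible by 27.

Yes, this is always true.

Partition the integers by their residue mod 27; there are 27 classes.
Placing 39 integers into 27 classes, some class receives at least two — say a and b.
Their difference a − b is then a multiple of 27.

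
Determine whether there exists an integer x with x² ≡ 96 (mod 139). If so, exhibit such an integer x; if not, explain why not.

x = 97

x = 97 works: 97² = 9409, and 9409 − 96 = 9313 = 67·139.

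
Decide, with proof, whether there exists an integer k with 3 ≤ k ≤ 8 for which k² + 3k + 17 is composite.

k = 5

At k = 5: 5² + 3·5 + 17 = 57 = 3·19, which is composite.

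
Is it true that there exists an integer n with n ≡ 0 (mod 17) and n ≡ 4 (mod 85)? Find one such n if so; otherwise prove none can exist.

No such integer exists.

gcd(17, 85) = 17. If n ≡ 0 (mod 17) and n ≡ 4 (mod 85), then n ≡ 0 (mod 17) and n ≡ 4 (mod 17).
These are incompatible: 0 − 4 = -4 is not divisible by 17.
So no integer satisfies both congruences.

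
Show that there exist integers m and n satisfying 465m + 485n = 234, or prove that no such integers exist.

Any value of 465m + 485n is a multiple of gcd(465, 485) = 5.
But 234 = 5·46 + 4, so 5 ∤ 234.
Therefore 465m + 485n = 234 has no solution in integers.

There are no such integers.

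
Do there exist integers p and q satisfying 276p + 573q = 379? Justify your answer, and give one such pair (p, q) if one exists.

gcd(276, 573) = 3, so every integer of the form 276p + 573q is a multiple of 3.
But 379 = 3·126 + 1, so 3 ∤ 379.
So the equation is unsolvable over ℤ.

There are no such integers.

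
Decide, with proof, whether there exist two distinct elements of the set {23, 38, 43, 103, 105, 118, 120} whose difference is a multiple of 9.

There is no such pair.

Two integers differ by a multiple of 9 exactly when they have the same residue mod 9. The residues are 23↦5, 38↦2, 43↦7, 103↦4, 105↦6, 118↦1, 120↦3.
All 7 residues are distinct, so no two elements differ by a multiple of 9.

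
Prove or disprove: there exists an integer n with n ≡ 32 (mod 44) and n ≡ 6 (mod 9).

n = 384

gcd(44, 9) = 1, so the Chinese Remainder Theorem guarantees exactly one residue class mod 396 satisfying both.
Write n = 32 + 44t and require 32 + 44t ≡ 6 (mod 9), i.e. 44t ≡ 1 (mod 9).
44 ≡ 8 (mod 9), so this reads 8t ≡ 1 (mod 9). To invert 8 modulo 9: 9 = 1·8 + 1, 8 = 8·1 + 0, and unwinding, 1 = 9 − 1·8. Thus 8⁻¹ ≡ -1 ≡ 8 (mod 9).
Therefore t ≡ 8·1 = 8 (mod 9).
Taking t = 8 gives n = 32 + 44·8 = 384.
Indeed 384 ≡ 32 (mod 44) and 384 ≡ 6 (mod 9).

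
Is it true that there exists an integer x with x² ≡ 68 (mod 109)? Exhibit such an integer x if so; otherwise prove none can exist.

Apply Euler's criterion with the prime 109: 68 is a quadratic residue iff 68^54 ≡ 1 (mod 109), and a non-residue iff it is ≡ −1.
Squaring successively (mod 109): 68^2 = 4624 ≡ 46; 68^4 ≡ 46² = 2116 ≡ 45; 68^8 ≡ 45² = 2025 ≡ 63; 68^16 ≡ 63² = 3969 ≡ 45; 68^32 ≡ 45² = 2025 ≡ 63.
Since 54 = 32 + 16 + 4 + 2, 68^54 ≡ 63 · 45 · 45 · 46; multiplying out mod 109: 63·45 = 2835 ≡ 1, then 1·45 = 45 ≡ 45, then 45·46 = 2070 ≡ 108. Thus 68^54 ≡ 108 ≡ −1 (mod 109).
The value −1 means 68 is a non-residue modulo 109, so x² ≡ 68 (mod 109) is impossible.

There is no such integer.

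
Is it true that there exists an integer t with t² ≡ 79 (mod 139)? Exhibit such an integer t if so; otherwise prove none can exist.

t = 94 works: 94² = 8836, and 8836 − 79 = 8757 = 63·139.

t = 94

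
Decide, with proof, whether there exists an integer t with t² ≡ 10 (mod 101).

101 is prime, so by Euler's criterion 10 is a square mod 101 iff 10^((101−1)/2) = 10^50 ≡ 1 (mod 101).
Repeated squaring mod 101: 10^2 = 100 ≡ 100; 10^4 ≡ 100² = 10000 ≡ 1; 10^8 ≡ 1² = 1 ≡ 1; 10^16 ≡ 1² = 1 ≡ 1; 10^32 ≡ 1² = 1 ≡ 1.
Since 50 = 32 + 16 + 2, 10^50 ≡ 1 · 1 · 100; multiplying out mod 101: 1·1 = 1 ≡ 1, then 1·100 = 100 ≡ 100. Thus 10^50 ≡ 100 ≡ −1 (mod 101).
The value −1 means 10 is a non-residue modulo 101, so t² ≡ 10 (mod 101) is impossible.

There is no such integer.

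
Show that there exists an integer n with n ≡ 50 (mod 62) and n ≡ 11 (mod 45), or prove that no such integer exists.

n = 236

gcd(62, 45) = 1, so the Chinese Remainder Theorem guarantees exactly one residue class mod 2790 satisfying both.
Write n = 50 + 62t and require 50 + 62t ≡ 11 (mod 45), i.e. 62t ≡ 6 (mod 45).
62 ≡ 17 (mod 45), so this reads 17t ≡ 6 (mod 45). Since 17·8 = 136 = 3·45 + 1, the inverse of 17 mod 45 is 8.
Multiplying by 8: t ≡ 8·6 = 48 ≡ 3 (mod 45).
Taking t = 3 gives n = 50 + 62·3 = 236.
Check: 236 mod 62 = 50, 236 mod 45 = 11. ✓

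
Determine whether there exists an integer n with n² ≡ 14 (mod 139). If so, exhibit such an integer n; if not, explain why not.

No such integer exists.

139 is prime, so by Euler's criterion 14 is a square mod 139 iff 14^((139−1)/2) = 14^69 ≡ 1 (mod 139).
Repeated squaring mod 139: 14^2 = 196 ≡ 57; 14^4 ≡ 57² = 3249 ≡ 52; 14^8 ≡ 52² = 2704 ≡ 63; 14^16 ≡ 63² = 3969 ≡ 77; 14^32 ≡ 77² = 5929 ≡ 91; 14^64 ≡ 91² = 8281 ≡ 80.
Since 69 = 64 + 4 + 1, 14^69 ≡ 80 · 52 · 14; multiplying out mod 139: 80·52 = 4160 ≡ 129, then 129·14 = 1806 ≡ 138. Thus 14^69 ≡ 138 ≡ −1 (mod 139).
The value −1 means 14 is a non-residue modulo 139, so n² ≡ 14 (mod 139) is impossible.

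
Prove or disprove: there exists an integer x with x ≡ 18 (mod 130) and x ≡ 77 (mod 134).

gcd(130, 134) = 2. If x ≡ 18 (mod 130) and x ≡ 77 (mod 134), then x ≡ 18 (mod 2) and x ≡ 77 (mod 2).
However 18 ≡ 0 and 77 ≡ 1 (mod 2), and 0 ≠ 1.
So no integer satisfies both congruences.

There is no such integer.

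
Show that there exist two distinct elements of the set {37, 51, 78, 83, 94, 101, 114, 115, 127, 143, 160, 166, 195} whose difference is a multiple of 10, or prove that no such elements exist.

Both 37 and 127 leave remainder 7 on division by 10; their difference 90 = 9·10 is a multiple of 10.

37 and 127 are such a pair.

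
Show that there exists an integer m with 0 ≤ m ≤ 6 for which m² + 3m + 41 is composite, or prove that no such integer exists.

m = 1

At m = 1: 1² + 3·1 + 41 = 45 = 3·15, which is composite.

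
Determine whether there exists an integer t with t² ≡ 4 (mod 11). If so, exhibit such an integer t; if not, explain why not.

t = 2

Take t = 2. Then 2² = 4, and since 0 ≤ 4 < 11 this is already reduced: 2² ≡ 4 (mod 11).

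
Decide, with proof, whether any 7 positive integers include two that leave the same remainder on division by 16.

Consider the 7 integers 69, 70, …, 75. They lie in distinct residue classes modulo 16, since 7 ≤ 16.
So no two of them leave the same remainder on division by 16; the claim fails for this set.

No, the set {69, 70, 71, 72, 73, 74, 75} is a counterexample.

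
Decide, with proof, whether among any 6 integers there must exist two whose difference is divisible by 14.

Take the 6 consecutive integers 14, 15, …, 19: their residues mod 14 are all distinct because 6 ≤ 14.
Any two of them differ by at most 5 < 14 and by at least 1, so no difference is a multiple of 14.

No, the set {14, 15, 16, 17, 18, 19} is a counterexample.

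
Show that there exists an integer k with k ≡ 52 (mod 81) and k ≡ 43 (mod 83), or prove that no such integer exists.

The moduli 81 and 83 are coprime, so by the Chinese Remainder Theorem a unique solution modulo 6723 exists.
Any solution of the first congruence is k = 52 + 81t; substituting into the second, 81t ≡ 43 − 52 ≡ 74 (mod 83).
To invert 81 modulo 83: 83 = 1·81 + 2, 81 = 40·2 + 1, 2 = 2·1 + 0, and unwinding, 1 = 81 − 40·2 = 81 − 40·(83 − 1·81) = −40·83 + 41·81. Thus 81⁻¹ ≡ 41 (mod 83).
Therefore t ≡ 41·74 = 3034 ≡ 46 (mod 83).
Taking t = 46 gives k = 52 + 81·46 = 3778.
Check: 3778 mod 81 = 52, 3778 mod 83 = 43. ✓

k = 3778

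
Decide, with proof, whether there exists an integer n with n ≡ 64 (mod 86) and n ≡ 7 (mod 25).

The moduli 86 and 25 are coprime, so by the Chinese Remainder Theorem a unique solution modulo 2150 exists.
Any solution of the first congruence is n = 64 + 86t; substituting into the second, 86t ≡ 7 − 64 ≡ 18 (mod 25).
86 ≡ 11 (mod 25), so this reads 11t ≡ 18 (mod 25). Since 11·16 = 176 = 7·25 + 1, the inverse of 11 mod 25 is 16.
Therefore t ≡ 16·18 = 288 ≡ 13 (mod 25).
With t = 13: n = 64 + 86·13 = 1182.
Verify: 1182 = 13·86 + 64 and 1182 = 47·25 + 7. ✓

n = 1182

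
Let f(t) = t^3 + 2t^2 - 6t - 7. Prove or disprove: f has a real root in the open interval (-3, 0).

Such a root exists.

f(-3) = 2 and f(0) = -7, which have opposite signs.
Since f is a polynomial it is continuous on [-3, 0].
By the Intermediate Value Theorem, f takes the value 0 somewhere in the open interval.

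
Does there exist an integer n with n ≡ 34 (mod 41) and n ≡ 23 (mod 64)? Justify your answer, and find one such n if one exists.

n = 1879

Since 41 and 64 share no common factor, CRT says the pair of congruences has a solution (unique mod 2624).
Any solution of the first congruence is n = 34 + 41t; substituting into the second, 41t ≡ 23 − 34 ≡ 53 (mod 64).
Since 41·25 = 1025 = 16·64 + 1, the inverse of 41 mod 64 is 25.
Multiplying by 25: t ≡ 25·53 = 1325 ≡ 45 (mod 64).
With t = 45: n = 34 + 41·45 = 1879.
Indeed 1879 ≡ 34 (mod 41) and 1879 ≡ 23 (mod 64).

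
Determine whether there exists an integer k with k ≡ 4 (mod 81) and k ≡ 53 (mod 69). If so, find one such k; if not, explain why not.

There is no such integer.

gcd(81, 69) = 3. If k ≡ 4 (mod 81) and k ≡ 53 (mod 69), then k ≡ 4 (mod 3) and k ≡ 53 (mod 3).
But 4 mod 3 = 1 while 53 mod 3 = 2, a contradiction.
Hence the system has no solution.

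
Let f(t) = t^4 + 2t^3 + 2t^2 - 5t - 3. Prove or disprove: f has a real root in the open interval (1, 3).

f(1) = -3 and f(3) = 135, which have opposite signs.
f is continuous everywhere (it is a polynomial), in particular on [1, 3].
By the Intermediate Value Theorem, f takes the value 0 somewhere in the open interval.

Yes, f has a root in the interval.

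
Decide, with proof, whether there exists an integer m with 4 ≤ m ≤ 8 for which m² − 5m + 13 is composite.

m = 7

At m = 7: 7² − 5·7 + 13 = 27 = 3·9, which is composite.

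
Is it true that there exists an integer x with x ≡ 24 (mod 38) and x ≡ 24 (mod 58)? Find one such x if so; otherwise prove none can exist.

Here gcd(38, 58) = 2, and both 24 and 24 leave remainder 0 mod 2, so the system is consistent.
In fact x = 24 itself already satisfies 24 mod 58 = 24.
Indeed 24 ≡ 24 (mod 38) and 24 ≡ 24 (mod 58).

x = 24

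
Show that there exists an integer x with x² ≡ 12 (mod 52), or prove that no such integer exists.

x = 18 works: 18² = 324, and 324 − 12 = 312 = 6·52.

x = 18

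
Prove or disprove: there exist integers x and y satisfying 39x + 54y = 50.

gcd(39, 54) = 3, so every integer of the form 39x + 54y is a multiple of 3.
But 50 is not a multiple of 3 (it leaves remainder 2).
Hence no integers x, y satisfy the equation.

There are no such integers.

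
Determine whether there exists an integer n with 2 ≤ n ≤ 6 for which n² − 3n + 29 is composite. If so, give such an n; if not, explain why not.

n = 2

At n = 2: 2² − 3·2 + 29 = 27 = 3·9, which is composite.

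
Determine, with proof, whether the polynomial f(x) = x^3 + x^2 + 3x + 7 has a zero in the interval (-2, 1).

Such a root exists.

f(-2) = -3 and f(1) = 12, which have opposite signs.
As a polynomial, f is continuous on every closed interval.
By the Intermediate Value Theorem f must vanish at some point of (-2, 1).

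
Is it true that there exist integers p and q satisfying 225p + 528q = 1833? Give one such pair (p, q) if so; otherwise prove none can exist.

p = 41, q = -14

Since gcd(225, 528) = 3 and 1833 = 3·611, Bézout's identity guarantees a solution.
Dividing through by 3 reduces the equation to 75p + 176q = 611.
Euclidean algorithm: 176 = 2·75 + 26, 75 = 2·26 + 23, 26 = 1·23 + 3, 23 = 7·3 + 2, 3 = 1·2 + 1, 2 = 2·1 + 0.
Back-substituting, 1 = 3 − 1·2 = 3 − (23 − 7·3) = −23 + 8·3 = −23 + 8·(26 − 1·23) = 8·26 − 9·23 = 8·26 − 9·(75 − 2·26) = −9·75 + 26·26 = −9·75 + 26·(176 − 2·75) = 26·176 − 61·75; that is, 75·(-61) + 176·26 = 1.
Times 611: 75·(-37271) + 176·15886 = 611, so (-37271, 15886) solves it.
Adding 212·176 to p and subtracting 212·75 from q gives the tidier solution (41, -14).
Check: 225·41 + 528·(-14) = 9225 − 7392 = 1833. ✓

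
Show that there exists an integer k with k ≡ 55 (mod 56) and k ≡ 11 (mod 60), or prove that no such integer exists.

The moduli are not coprime: gcd(56, 60) = 4. Compatibility requires 4 ∣ (11 − 55) = -44, which holds, so solutions exist.
Write k = 55 + 56t. Then 56t ≡ 11 − 55 ≡ 16 (mod 60); dividing through by 4 gives 14t ≡ 4 (mod 15).
To invert 14 modulo 15: 15 = 1·14 + 1, 14 = 14·1 + 0, and unwinding, 1 = 15 − 1·14. Thus 14⁻¹ ≡ -1 ≡ 14 (mod 15).
Multiplying by 14: t ≡ 14·4 = 56 ≡ 11 (mod 15).
Then k = 55 + 56·11 = 671.
Indeed 671 ≡ 55 (mod 56) and 671 ≡ 11 (mod 60).

k = 671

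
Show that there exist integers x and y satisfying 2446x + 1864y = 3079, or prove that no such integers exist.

There are no such integers.

Any value of 2446x + 1864y is a multiple of gcd(2446, 1864) = 2.
But 3079 is not a multiple of 2 (it leaves remainder 1).
Hence no integers x, y satisfy the equation.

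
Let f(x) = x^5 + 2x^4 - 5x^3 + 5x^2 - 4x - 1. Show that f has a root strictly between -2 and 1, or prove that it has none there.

f(-2) = 67 and f(1) = -2, which have opposite signs.
f is continuous everywhere (it is a polynomial), in particular on [-2, 1].
By the Intermediate Value Theorem f must vanish at some point of (-2, 1).

Yes, f has a root in the interval.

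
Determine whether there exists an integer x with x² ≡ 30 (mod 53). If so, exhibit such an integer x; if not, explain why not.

No such integer exists.

53 is prime, so by Euler's criterion 30 is a square mod 53 iff 30^((53−1)/2) = 30^26 ≡ 1 (mod 53).
Repeated squaring mod 53: 30^2 = 900 ≡ 52; 30^4 ≡ 52² = 2704 ≡ 1; 30^8 ≡ 1² = 1 ≡ 1; 30^16 ≡ 1² = 1 ≡ 1.
Since 26 = 16 + 8 + 2, 30^26 ≡ 1 · 1 · 52; multiplying out mod 53: 1·1 = 1 ≡ 1, then 1·52 = 52 ≡ 52. Thus 30^26 ≡ 52 ≡ −1 (mod 53).
By Euler's criterion 30 is a quadratic non-residue mod 53: no x satisfies x² ≡ 30 (mod 53).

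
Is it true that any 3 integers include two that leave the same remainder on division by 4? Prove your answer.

No; for instance {14, 15, 16} is a counterexample.

Take the 3 consecutive integers 14, 15, 16: their residues mod 4 are all distinct because 3 ≤ 4.
So no two of them leave the same remainder on division by 4; the claim fails for this set.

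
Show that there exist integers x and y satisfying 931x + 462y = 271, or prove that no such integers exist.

No such integers exist.

Any value of 931x + 462y is a multiple of gcd(931, 462) = 7.
But 271 is not a multiple of 7 (it leaves remainder 5).
Therefore 931x + 462y = 271 has no solution in integers.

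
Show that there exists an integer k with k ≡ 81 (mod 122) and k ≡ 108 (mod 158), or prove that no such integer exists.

gcd(122, 158) = 2. If k ≡ 81 (mod 122) and k ≡ 108 (mod 158), then k ≡ 81 (mod 2) and k ≡ 108 (mod 2).
These are incompatible: 81 − 108 = -27 is not divisible by 2.
So no integer satisfies both congruences.

No such integer exists.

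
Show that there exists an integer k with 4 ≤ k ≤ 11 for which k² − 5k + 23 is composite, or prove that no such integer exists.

No, no such integer k in that range exists.

The values for k = 4, 5, …, 11 are 19, 23, 29, 37, 47, 59, 73, 89, and each of these is prime.
So no value in the range makes the expression composite.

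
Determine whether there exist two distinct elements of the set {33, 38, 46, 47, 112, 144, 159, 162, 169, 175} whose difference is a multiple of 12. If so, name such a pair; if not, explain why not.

Two integers differ by a multiple of 12 exactly when they have the same residue mod 12. The residues are 33↦9, 38↦2, 46↦10, 47↦11, 112↦4, 144↦0, 159↦3, 162↦6, 169↦1, 175↦7.
All 10 residues are distinct, so no two elements differ by a multiple of 12.

No, no such pair exists.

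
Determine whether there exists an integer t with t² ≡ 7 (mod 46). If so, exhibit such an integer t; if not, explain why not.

Reduce modulo the prime factor 23 of 46: any solution would satisfy t² ≡ 7 (mod 23).
23 is prime, so by Euler's criterion 7 is a square mod 23 iff 7^((23−1)/2) = 7^11 ≡ 1 (mod 23).
Squaring successively (mod 23): 7^2 = 49 ≡ 3; 7^4 ≡ 3² = 9 ≡ 9; 7^8 ≡ 9² = 81 ≡ 12.
Since 11 = 8 + 2 + 1, 7^11 ≡ 12 · 3 · 7; multiplying out mod 23: 12·3 = 36 ≡ 13, then 13·7 = 91 ≡ 22. Thus 7^11 ≡ 22 ≡ −1 (mod 23).
The value −1 means 7 is a non-residue modulo 23, so t² ≡ 7 (mod 23) is impossible.
So 7 is not a square mod 23, and hence 7 is not a square mod 46.

No, no such integer exists.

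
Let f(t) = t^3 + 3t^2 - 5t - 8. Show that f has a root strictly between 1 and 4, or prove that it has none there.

f(1) = -9 and f(4) = 84, which have opposite signs.
As a polynomial, f is continuous on every closed interval.
By the Intermediate Value Theorem, f takes the value 0 somewhere in the open interval.

Such a root exists.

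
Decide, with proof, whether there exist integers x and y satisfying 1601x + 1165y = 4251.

Since gcd(1601, 1165) = 1, every integer is an integer combination of 1601 and 1165.
Run the Euclidean algorithm on 1601 and 1165: 1601 = 1·1165 + 436, 1165 = 2·436 + 293, 436 = 1·293 + 143, 293 = 2·143 + 7, 143 = 20·7 + 3, 7 = 2·3 + 1, 3 = 3·1 + 0.
Unwinding: 1 = 7 − 2·3 = 7 − 2·(143 − 20·7) = −2·143 + 41·7 = −2·143 + 41·(293 − 2·143) = 41·293 − 84·143 = 41·293 − 84·(436 − 1·293) = −84·436 + 125·293 = −84·436 + 125·(1165 − 2·436) = 125·1165 − 334·436 = 125·1165 − 334·(1601 − 1·1165) = −334·1601 + 459·1165, i.e. 1601·(-334) + 1165·459 = 1.
Multiplying through by 4251: x = (-334)·4251 = -1419834, y = 459·4251 = 1951209 is a solution.
Adding 1219·1165 to x and subtracting 1219·1601 from y gives the tidier solution (301, -410).
Check: 1601·301 + 1165·(-410) = 481901 − 477650 = 4251. ✓

x = 301, y = -410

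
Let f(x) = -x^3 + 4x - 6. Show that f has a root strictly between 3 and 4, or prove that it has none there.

f(3) = -21 and f(4) = -54, both negative, so a sign-change argument is unavailable; we show f keeps this sign on the whole interval.
Shift to the endpoint 3: with x = 3 + u (0 < u < 1), one computes f(3 + u) = -u^3 - 9u^2 - 23u - 21.
The nonzero coefficients here are all negative, so for u > 0 every term is negative (or zero), and the constant term -21 is strictly negative.
Therefore f(x) < 0 throughout (3, 4), and f has no zero there.

f has no root in that interval.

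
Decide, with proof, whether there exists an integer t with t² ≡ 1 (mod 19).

Take t = 18. Then 18² = 324 = 17·19 + 1, so 18² ≡ 1 (mod 19).

t = 18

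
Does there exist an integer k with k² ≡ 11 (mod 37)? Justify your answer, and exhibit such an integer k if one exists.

k = 14

k = 14 works: 14² = 196, and 196 − 11 = 185 = 5·37.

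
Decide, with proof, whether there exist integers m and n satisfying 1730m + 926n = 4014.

m = 43, n = -76

Every value of 1730m + 926n is a multiple of gcd(1730, 926) = 2; since 2 ∣ 4014, solutions exist.
Dividing through by 2 reduces the equation to 865m + 463n = 2007.
Dividing repeatedly: 865 = 1·463 + 402, 463 = 1·402 + 61, 402 = 6·61 + 36, 61 = 1·36 + 25, 36 = 1·25 + 11, 25 = 2·11 + 3, 11 = 3·3 + 2, 3 = 1·2 + 1, 2 = 2·1 + 0.
Back-substituting, 1 = 3 − 1·2 = 3 − (11 − 3·3) = −11 + 4·3 = −11 + 4·(25 − 2·11) = 4·25 − 9·11 = 4·25 − 9·(36 − 1·25) = −9·36 + 13·25 = −9·36 + 13·(61 − 1·36) = 13·61 − 22·36 = 13·61 − 22·(402 − 6·61) = −22·402 + 145·61 = −22·402 + 145·(463 − 1·402) = 145·463 − 167·402 = 145·463 − 167·(865 − 1·463) = −167·865 + 312·463; that is, 865·(-167) + 463·312 = 1.
Scaling by 2007 gives the particular solution (m, n) = (-335169, 626184).
Adding 724·463 to m and subtracting 724·865 from n gives the tidier solution (43, -76).
Indeed 1730·43 + 926·(-76) = 74390 − 70376 = 4014.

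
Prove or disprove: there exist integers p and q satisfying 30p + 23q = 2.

p = 20, q = -26

Since gcd(30, 23) = 1, every integer is an integer combination of 30 and 23.
Run the Euclidean algorithm on 30 and 23: 30 = 1·23 + 7, 23 = 3·7 + 2, 7 = 3·2 + 1, 2 = 2·1 + 0.
Back-substituting, 1 = 7 − 3·2 = 7 − 3·(23 − 3·7) = −3·23 + 10·7 = −3·23 + 10·(30 − 1·23) = 10·30 − 13·23; that is, 30·10 + 23·(-13) = 1.
Scaling by 2 gives the particular solution (p, q) = (20, -26).
Indeed 30·20 + 23·(-26) = 600 − 598 = 2.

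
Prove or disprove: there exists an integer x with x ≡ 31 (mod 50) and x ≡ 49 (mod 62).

Here gcd(50, 62) = 2, and both 31 and 49 leave remainder 1 mod 2, so the system is consistent.
Put x = 31 + 50t, so we need 50t ≡ 18 (mod 62), equivalently (divide by 2) 25t ≡ 9 (mod 31).
Invert 25 mod 31 by the Euclidean algorithm: 31 = 1·25 + 6, 25 = 4·6 + 1, 6 = 6·1 + 0; back-substituting, 1 = 25 − 4·6 = 25 − 4·(31 − 1·25) = −4·31 + 5·25. Hence 25·5 ≡ 1, so 25⁻¹ ≡ 5 (mod 31).
Multiplying by 5: t ≡ 5·9 = 45 ≡ 14 (mod 31).
Then x = 31 + 50·14 = 731.
Indeed 731 ≡ 31 (mod 50) and 731 ≡ 49 (mod 62).

x = 731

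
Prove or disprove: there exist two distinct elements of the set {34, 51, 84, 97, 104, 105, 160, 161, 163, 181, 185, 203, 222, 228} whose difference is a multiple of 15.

Reduce each element modulo 15: 34↦4, 51↦6, 84↦9, 97↦7, 104↦14, 105↦0, 160↦10, 161↦11, 163↦13, 181↦1, 185↦5, 203↦8, 222↦12, 228↦3.
These 14 residues are pairwise different, hence no difference of two elements is divisible by 15.

There is no such pair.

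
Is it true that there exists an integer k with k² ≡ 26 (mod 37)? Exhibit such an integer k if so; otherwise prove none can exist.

k = 27

k = 27 works: 27² = 729, and 729 − 26 = 703 = 19·37.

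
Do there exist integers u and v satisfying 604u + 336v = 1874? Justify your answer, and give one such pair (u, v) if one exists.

Both 604 and 336 are divisible by gcd(604, 336) = 4, hence so is any combination 604u + 336v.
However 1874 leaves remainder 2 on division by 4.
So the equation is unsolvable over ℤ.

There are no such integers.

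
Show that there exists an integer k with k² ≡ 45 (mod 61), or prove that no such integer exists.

k = 17 works: 17² = 289, and 289 − 45 = 244 = 4·61.

k = 17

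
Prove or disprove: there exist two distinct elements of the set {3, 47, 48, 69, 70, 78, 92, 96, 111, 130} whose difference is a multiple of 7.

47 and 96 are such a pair.

Reduce each element mod 7: 3↦3, 47↦5, 48↦6, 69↦6, 70↦0, 78↦1, 92↦1, 96↦5, 111↦6, 130↦4. The residue 5 repeats (at 47 and 96), and 96 − 47 = 49 = 7·7.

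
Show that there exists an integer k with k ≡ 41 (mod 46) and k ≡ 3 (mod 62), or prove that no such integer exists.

Here gcd(46, 62) = 2, and both 41 and 3 leave remainder 1 mod 2, so the system is consistent.
Put k = 41 + 46t, so we need 46t ≡ 24 (mod 62), equivalently (divide by 2) 23t ≡ 12 (mod 31).
Invert 23 mod 31 by the Euclidean algorithm: 31 = 1·23 + 8, 23 = 2·8 + 7, 8 = 1·7 + 1, 7 = 7·1 + 0; back-substituting, 1 = 8 − 1·7 = 8 − (23 − 2·8) = −23 + 3·8 = −23 + 3·(31 − 1·23) = 3·31 − 4·23. Hence 23·(-4) ≡ 1, so 23⁻¹ ≡ -4 ≡ 27 (mod 31).
Therefore t ≡ 27·12 = 324 ≡ 14 (mod 31).
Then k = 41 + 46·14 = 685.
Indeed 685 ≡ 41 (mod 46) and 685 ≡ 3 (mod 62).

k = 685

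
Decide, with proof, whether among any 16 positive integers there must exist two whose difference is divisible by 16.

Try 16 consecutive integers, 79, 80, …, 94. Their remainders mod 16 are 15, 0, 1, 2, 3, 4, 5, 6, 7, 8, 9, 10, 11, 12, 13, 14 — pairwise different, as any 16 ≤ 16 consecutive integers have distinct residues.
Any two of them differ by at most 15 < 16 and by at least 1, so no difference is a multiple of 16.

No; for instance {79, 80, 81, 82, 83, 84, 85, 86, 87, 88, 89, 90, 91, 92, 93, 94} is a counterexample.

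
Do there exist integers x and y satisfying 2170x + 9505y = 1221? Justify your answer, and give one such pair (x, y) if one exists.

Both 2170 and 9505 are divisible by gcd(2170, 9505) = 5, hence so is any combination 2170x + 9505y.
But 1221 = 5·244 + 1, so 5 ∤ 1221.
So the equation is unsolvable over ℤ.

There are no such integers.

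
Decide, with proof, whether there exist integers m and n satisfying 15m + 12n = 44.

No, no such integers exist.

Both 15 and 12 are divisible by gcd(15, 12) = 3, hence so is any combination 15m + 12n.
However 44 leaves remainder 2 on division by 3.
So the equation is unsolvable over ℤ.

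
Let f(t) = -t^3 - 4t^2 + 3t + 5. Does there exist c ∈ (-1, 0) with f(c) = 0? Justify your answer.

f(-1) = -1 and f(0) = 5, which have opposite signs.
f is continuous everywhere (it is a polynomial), in particular on [-1, 0].
By the Intermediate Value Theorem, f takes the value 0 somewhere in the open interval.

Yes, f has a root in the interval.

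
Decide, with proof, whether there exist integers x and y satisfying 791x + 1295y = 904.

There are no such integers.

Both 791 and 1295 are divisible by gcd(791, 1295) = 7, hence so is any combination 791x + 1295y.
However 904 leaves remainder 1 on division by 7.
Therefore 791x + 1295y = 904 has no solution in integers.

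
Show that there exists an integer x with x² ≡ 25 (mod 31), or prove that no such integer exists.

x = 5

Take x = 5. Then 5² = 25, and since 0 ≤ 25 < 31 this is already reduced: 5² ≡ 25 (mod 31).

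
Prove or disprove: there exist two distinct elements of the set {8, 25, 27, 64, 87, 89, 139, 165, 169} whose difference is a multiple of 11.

No, no such pair exists.

Reduce each element modulo 11: 8↦8, 25↦3, 27↦5, 64↦9, 87↦10, 89↦1, 139↦7, 165↦0, 169↦4.
No residue repeats among the 9 elements, so no pair has difference ≡ 0 (mod 11).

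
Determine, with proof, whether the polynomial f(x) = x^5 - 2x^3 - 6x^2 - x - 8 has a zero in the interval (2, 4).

f(2) = -18 and f(4) = 788, which have opposite signs.
f is continuous everywhere (it is a polynomial), in particular on [2, 4].
By the Intermediate Value Theorem f must vanish at some point of (2, 4).

Such a root exists.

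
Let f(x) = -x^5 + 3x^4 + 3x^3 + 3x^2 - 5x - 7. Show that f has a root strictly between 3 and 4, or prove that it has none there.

f(3) = 86 and f(4) = -43, which have opposite signs.
As a polynomial, f is continuous on every closed interval.
By the Intermediate Value Theorem, f takes the value 0 somewhere in the open interval.

Yes, f has a root in the interval.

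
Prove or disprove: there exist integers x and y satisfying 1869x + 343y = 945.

x = 44, y = -237

gcd(1869, 343) = 7, and 7 divides 945, so integer solutions exist.
Dividing through by 7 reduces the equation to 267x + 49y = 135.
Dividing repeatedly: 267 = 5·49 + 22, 49 = 2·22 + 5, 22 = 4·5 + 2, 5 = 2·2 + 1, 2 = 2·1 + 0.
Working back up the chain: 1 = 5 − 2·2 = 5 − 2·(22 − 4·5) = −2·22 + 9·5 = −2·22 + 9·(49 − 2·22) = 9·49 − 20·22 = 9·49 − 20·(267 − 5·49) = −20·267 + 109·49. So 267·(-20) + 49·109 = 1.
Scaling by 135 gives the particular solution (x, y) = (-2700, 14715).
Adding 56·49 to x and subtracting 56·267 from y gives the tidier solution (44, -237).
Check: 1869·44 + 343·(-237) = 82236 − 81291 = 945. ✓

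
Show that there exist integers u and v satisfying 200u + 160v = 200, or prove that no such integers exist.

Since gcd(200, 160) = 40 and 200 = 40·5, Bézout's identity guarantees a solution.
Dividing through by 40 reduces the equation to 5u + 4v = 5.
Euclidean algorithm: 5 = 1·4 + 1, 4 = 4·1 + 0.
Working back up the chain: 1 = 5 − 1·4. So 5·1 + 4·(-1) = 1.
Times 5: 5·5 + 4·(-5) = 5, so (5, -5) solves it.
Shifting by a multiple of (4, −5) keeps it a solution: u = 5 − 1·4 = 1, v = -5 + 1·5 = 0.
Check: 200·1 + 160·0 = 200 + 0 = 200. ✓

u = 1, v = 0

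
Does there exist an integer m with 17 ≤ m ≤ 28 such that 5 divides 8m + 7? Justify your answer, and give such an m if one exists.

m = 21

Scanning upward from m = 17 gives 143, 151, 159, 167, none divisible by 5. Try m = 21: 8·21 + 7 = 175 = 35·5, which is divisible by 5.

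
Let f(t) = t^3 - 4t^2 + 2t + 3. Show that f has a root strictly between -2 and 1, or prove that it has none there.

f(-2) = -25 and f(1) = 2, which have opposite signs.
Since f is a polynomial it is continuous on [-2, 1].
By the Intermediate Value Theorem f must vanish at some point of (-2, 1).

Such a root exists.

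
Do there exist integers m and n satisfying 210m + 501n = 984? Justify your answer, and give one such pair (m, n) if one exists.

Since gcd(210, 501) = 3 and 984 = 3·328, Bézout's identity guarantees a solution.
Dividing through by 3 reduces the equation to 70m + 167n = 328.
Run the Euclidean algorithm on 167 and 70: 167 = 2·70 + 27, 70 = 2·27 + 16, 27 = 1·16 + 11, 16 = 1·11 + 5, 11 = 2·5 + 1, 5 = 5·1 + 0.
Working back up the chain: 1 = 11 − 2·5 = 11 − 2·(16 − 1·11) = −2·16 + 3·11 = −2·16 + 3·(27 − 1·16) = 3·27 − 5·16 = 3·27 − 5·(70 − 2·27) = −5·70 + 13·27 = −5·70 + 13·(167 − 2·70) = 13·167 − 31·70. So 70·(-31) + 167·13 = 1.
Multiplying through by 328: m = (-31)·328 = -10168, n = 13·328 = 4264 is a solution.
Shifting by a multiple of (167, −70) keeps it a solution: m = -10168 + 61·167 = 19, n = 4264 − 61·70 = -6.
Check: 210·19 + 501·(-6) = 3990 − 3006 = 984. ✓

m = 19, n = -6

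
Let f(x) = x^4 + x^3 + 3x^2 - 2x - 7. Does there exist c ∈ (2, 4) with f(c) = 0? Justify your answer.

No.

f(2) = 25 and f(4) = 353, both positive, so a sign-change argument is unavailable; we show f keeps this sign on the whole interval.
Substitute x = 2 + u, where 0 < u < 2 on the interval. Expanding, f(2 + u) = u^4 + 9u^3 + 33u^2 + 54u + 25.
All 5 nonzero coefficients of this polynomial in u are positive; hence for u > 0 the value is a sum of positive terms (the constant 25 among them).
Therefore f(x) > 0 throughout (2, 4), and f has no zero there.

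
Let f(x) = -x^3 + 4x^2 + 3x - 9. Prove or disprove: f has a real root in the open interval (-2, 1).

Yes, f has a root in the interval.

f(-2) = 9 and f(1) = -3, which have opposite signs.
Since f is a polynomial it is continuous on [-2, 1].
By the Intermediate Value Theorem f must vanish at some point of (-2, 1).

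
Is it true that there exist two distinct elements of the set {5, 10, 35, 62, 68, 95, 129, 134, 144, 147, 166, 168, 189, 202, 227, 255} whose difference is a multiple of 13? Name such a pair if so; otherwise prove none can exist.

The pair (10, 62) works.

10 mod 13 = 10 and 62 mod 13 = 10, so 62 − 10 = 52 = 4·13.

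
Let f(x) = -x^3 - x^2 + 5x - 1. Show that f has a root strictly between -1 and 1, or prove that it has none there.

Yes, f has a root in the interval.

f(-1) = -6 and f(1) = 2, which have opposite signs.
Since f is a polynomial it is continuous on [-1, 1].
By the Intermediate Value Theorem, f takes the value 0 somewhere in the open interval.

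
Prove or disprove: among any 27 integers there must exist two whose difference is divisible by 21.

Each integer lies in one of the 21 residue classes modulo 21.
Placing 27 integers into 21 classes, some class receives at least two — say a and b.
Equal remainders mean a − b ≡ 0 (mod 21), so 21 divides their difference.

Yes.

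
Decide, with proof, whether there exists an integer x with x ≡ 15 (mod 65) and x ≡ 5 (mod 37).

x = 2225

Since 65 and 37 share no common factor, CRT says the pair of congruences has a solution (unique mod 2405).
Write x = 15 + 65t and require 15 + 65t ≡ 5 (mod 37), i.e. 65t ≡ 27 (mod 37).
65 ≡ 28 (mod 37), so this reads 28t ≡ 27 (mod 37). To invert 28 modulo 37: 37 = 1·28 + 9, 28 = 3·9 + 1, 9 = 9·1 + 0, and unwinding, 1 = 28 − 3·9 = 28 − 3·(37 − 1·28) = −3·37 + 4·28. Thus 28⁻¹ ≡ 4 (mod 37).
Multiplying by 4: t ≡ 4·27 = 108 ≡ 34 (mod 37).
Taking t = 34 gives x = 15 + 65·34 = 2225.
Verify: 2225 = 34·65 + 15 and 2225 = 60·37 + 5. ✓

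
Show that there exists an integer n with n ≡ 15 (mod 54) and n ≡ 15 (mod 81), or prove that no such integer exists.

Here gcd(54, 81) = 27, and both 15 and 15 leave remainder 15 mod 27, so the system is consistent.
In fact n = 15 itself already satisfies 15 mod 81 = 15.
Check: 15 mod 54 = 15, 15 mod 81 = 15. ✓

n = 15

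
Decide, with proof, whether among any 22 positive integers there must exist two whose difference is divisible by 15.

Partition the integers by their residue mod 15; there are 15 classes.
Since 22 > 15, two of the 22 integers must share a residue class by the pigeonhole principle; call them a and b.
Then a ≡ b (mod 15), i.e. 15 ∣ (a − b).

Yes.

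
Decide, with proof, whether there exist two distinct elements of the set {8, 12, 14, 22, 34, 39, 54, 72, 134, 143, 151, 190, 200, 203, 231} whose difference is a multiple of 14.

8 mod 14 = 8 and 22 mod 14 = 8, so 22 − 8 = 14 = 1·14.

8 and 22 are such a pair.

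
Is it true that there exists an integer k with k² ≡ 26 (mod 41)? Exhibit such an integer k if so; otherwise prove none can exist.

41 is prime, so by Euler's criterion 26 is a square mod 41 iff 26^((41−1)/2) = 26^20 ≡ 1 (mod 41).
Squaring successively (mod 41): 26^2 = 676 ≡ 20; 26^4 ≡ 20² = 400 ≡ 31; 26^8 ≡ 31² = 961 ≡ 18; 26^16 ≡ 18² = 324 ≡ 37.
Since 20 = 16 + 4, 26^20 ≡ 37 · 31; multiplying out mod 41: 37·31 = 1147 ≡ 40. Thus 26^20 ≡ 40 ≡ −1 (mod 41).
By Euler's criterion 26 is a quadratic non-residue mod 41: no k satisfies k² ≡ 26 (mod 41).

No, no such integer exists.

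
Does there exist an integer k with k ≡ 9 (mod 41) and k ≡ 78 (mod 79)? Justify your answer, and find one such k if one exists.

k = 1895

The moduli 41 and 79 are coprime, so by the Chinese Remainder Theorem a unique solution modulo 3239 exists.
Any solution of the first congruence is k = 9 + 41t; substituting into the second, 41t ≡ 78 − 9 ≡ 69 (mod 79).
Note 41·27 = 1107 ≡ 1 (mod 79) (as 1107 − 1 = 14·79), so 41⁻¹ ≡ 27.
Therefore t ≡ 27·69 = 1863 ≡ 46 (mod 79).
Taking t = 46 gives k = 9 + 41·46 = 1895.
Verify: 1895 = 46·41 + 9 and 1895 = 23·79 + 78. ✓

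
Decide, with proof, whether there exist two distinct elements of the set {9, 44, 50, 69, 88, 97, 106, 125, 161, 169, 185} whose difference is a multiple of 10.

Both 9 and 69 leave remainder 9 on division by 10; their difference 60 = 6·10 is a multiple of 10.

9 and 69 are such a pair.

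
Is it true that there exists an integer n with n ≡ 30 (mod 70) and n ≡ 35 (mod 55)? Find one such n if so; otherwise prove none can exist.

n = 310

gcd(70, 55) = 5. A simultaneous solution exists iff 30 ≡ 35 (mod 5); here 30 mod 5 = 0 = 35 mod 5, so it does.
The integers ≡ 30 (mod 70) are 30, 100, 170, 240, 310, …; their remainders mod 55 are 30, 45, 5, 20, 35, so n = 310 is the first that is ≡ 35 (mod 55).
Indeed 310 ≡ 30 (mod 70) and 310 ≡ 35 (mod 55).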